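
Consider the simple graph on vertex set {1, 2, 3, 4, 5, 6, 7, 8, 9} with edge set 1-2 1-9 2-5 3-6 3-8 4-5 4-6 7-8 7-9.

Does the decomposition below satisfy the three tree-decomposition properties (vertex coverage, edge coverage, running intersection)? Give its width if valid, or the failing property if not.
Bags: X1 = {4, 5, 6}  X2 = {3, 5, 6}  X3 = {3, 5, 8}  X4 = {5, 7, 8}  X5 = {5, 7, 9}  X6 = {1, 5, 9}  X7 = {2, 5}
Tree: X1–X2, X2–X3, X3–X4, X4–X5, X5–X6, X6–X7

No — edge (1,2) lies in no bag.

A tree decomposition must satisfy three properties: every vertex lies in some bag; for every edge, both endpoints lie together in some bag; and for every vertex, the bags containing it form a connected subtree. Here edge (1,2) lies in no bag, so the decomposition is invalid.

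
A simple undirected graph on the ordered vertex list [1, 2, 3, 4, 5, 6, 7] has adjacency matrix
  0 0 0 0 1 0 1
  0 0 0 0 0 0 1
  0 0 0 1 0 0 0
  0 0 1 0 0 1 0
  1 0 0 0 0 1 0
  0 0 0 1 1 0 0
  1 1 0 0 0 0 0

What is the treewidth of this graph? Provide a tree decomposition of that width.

Every bag has size at most 2, so the width is 2 − 1 = 1 and tw(G) ≤ 1. G has an edge, so its treewidth is at least 1. Hence tw(G) = 1 exactly.

Treewidth 1.
One such decomposition:
Bags: B1 = {3, 4}  B2 = {4, 6}  B3 = {5, 6}  B4 = {1, 5}  B5 = {1, 7}  B6 = {2, 7}
Tree: B1–B2, B2–B3, B3–B4, B4–B5, B5–B6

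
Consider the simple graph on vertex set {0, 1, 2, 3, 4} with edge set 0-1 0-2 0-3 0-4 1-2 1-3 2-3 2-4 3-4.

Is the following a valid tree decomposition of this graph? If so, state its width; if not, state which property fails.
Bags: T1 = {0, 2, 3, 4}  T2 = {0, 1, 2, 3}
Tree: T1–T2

Checking the three conditions: (i) the bags cover all of {0, 1, 2, 3, 4}; (ii) for each edge, some bag contains both endpoints; (iii) the bags containing any fixed vertex form a subtree. All hold, so the decomposition is valid with width 4 − 1 = 3.

Yes; width 3.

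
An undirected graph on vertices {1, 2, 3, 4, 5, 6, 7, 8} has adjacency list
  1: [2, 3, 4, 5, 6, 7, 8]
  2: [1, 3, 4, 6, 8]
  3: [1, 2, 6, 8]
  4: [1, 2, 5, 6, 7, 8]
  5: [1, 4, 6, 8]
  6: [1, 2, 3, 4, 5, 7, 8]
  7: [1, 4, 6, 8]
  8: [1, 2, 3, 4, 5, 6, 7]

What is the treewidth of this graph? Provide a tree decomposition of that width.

Treewidth 4.
One optimal decomposition is:
Bags: B1 = {1, 4, 5, 6, 8}  B2 = {1, 4, 6, 7, 8}  B3 = {1, 2, 4, 6, 8}  B4 = {1, 2, 3, 6, 8}
Tree: B1–B2, B2–B3, B3–B4

Every bag has size at most 5, so the width is 5 − 1 = 4 and tw(G) ≤ 4. On the other hand G contains the 5-clique {1, 2, 3, 6, 8}. A clique must lie in a single bag of any decomposition, so no decomposition can have width below 4. Therefore the treewidth is 4.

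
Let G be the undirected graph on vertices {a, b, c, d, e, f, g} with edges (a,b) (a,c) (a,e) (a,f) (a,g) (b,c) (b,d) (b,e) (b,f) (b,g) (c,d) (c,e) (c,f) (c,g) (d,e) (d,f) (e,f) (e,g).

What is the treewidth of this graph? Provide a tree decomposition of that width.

Treewidth 4.
Bags: B1 = {a, b, c, e, f}  B2 = {a, b, c, e, g}  B3 = {b, c, d, e, f}
Tree: B1–B2, B1–B3

Each bag holds 5 vertices, so the decomposition has width 4, which upper-bounds the treewidth. On the other hand G contains the 5-clique {a, b, c, e, g}. A clique must lie in a single bag of any decomposition, so no decomposition can have width below 4. The upper and lower bounds meet at 4, so that is the treewidth.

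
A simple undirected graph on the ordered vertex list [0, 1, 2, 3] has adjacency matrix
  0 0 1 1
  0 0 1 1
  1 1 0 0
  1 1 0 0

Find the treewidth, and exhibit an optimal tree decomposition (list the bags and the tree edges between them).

Treewidth 2.
Bags: B1 = {0, 2, 3}  B2 = {1, 2, 3}
Tree: B1–B2

The largest bag has 3 vertices, giving width 2; this decomposition certifies tw(G) ≤ 2. The edges 3–0–2–1–3 form a cycle, so G is not a tree and its treewidth is at least 2. Therefore the treewidth is 2.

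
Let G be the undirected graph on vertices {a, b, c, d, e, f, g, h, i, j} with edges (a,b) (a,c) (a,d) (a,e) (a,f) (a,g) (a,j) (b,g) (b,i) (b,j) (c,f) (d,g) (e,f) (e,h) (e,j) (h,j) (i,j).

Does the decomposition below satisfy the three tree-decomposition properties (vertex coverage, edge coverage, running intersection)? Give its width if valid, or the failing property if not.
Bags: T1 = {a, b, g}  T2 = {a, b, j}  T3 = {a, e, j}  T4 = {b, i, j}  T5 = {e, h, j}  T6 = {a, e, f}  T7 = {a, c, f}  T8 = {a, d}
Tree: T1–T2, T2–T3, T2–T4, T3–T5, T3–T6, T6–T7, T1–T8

No — edge (g,d) lies in no bag.

A tree decomposition must satisfy three properties: every vertex lies in some bag; for every edge, both endpoints lie together in some bag; and for every vertex, the bags containing it form a connected subtree. Here edge (g,d) lies in no bag, so the decomposition is invalid.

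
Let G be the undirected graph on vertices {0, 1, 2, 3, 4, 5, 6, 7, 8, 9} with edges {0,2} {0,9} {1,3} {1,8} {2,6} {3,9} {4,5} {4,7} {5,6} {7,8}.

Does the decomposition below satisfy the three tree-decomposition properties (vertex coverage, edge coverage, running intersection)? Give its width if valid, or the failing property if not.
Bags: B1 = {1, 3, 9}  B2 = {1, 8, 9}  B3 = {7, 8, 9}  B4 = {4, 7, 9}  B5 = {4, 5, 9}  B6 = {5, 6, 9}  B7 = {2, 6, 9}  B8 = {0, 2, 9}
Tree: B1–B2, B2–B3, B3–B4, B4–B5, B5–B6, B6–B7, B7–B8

Yes; width 2.

Vertex coverage: the bags together contain {0, 1, 2, 3, 4, 5, 6, 7, 8, 9}, the full vertex set. Edge coverage: each edge of G has both endpoints in at least one bag. Running intersection: for every vertex, the bags containing it form a connected subtree. All three properties hold, so this is a valid tree decomposition of width max|bag| − 1 = 2, and hence tw(G) ≤ 2.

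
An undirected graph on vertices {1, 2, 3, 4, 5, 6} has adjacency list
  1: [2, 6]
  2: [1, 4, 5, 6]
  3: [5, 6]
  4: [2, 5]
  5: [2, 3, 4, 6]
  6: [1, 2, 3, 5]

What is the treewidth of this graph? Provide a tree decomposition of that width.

Treewidth 2.
One optimal decomposition is:
Bags: B1 = {3, 5, 6}  B2 = {2, 5, 6}  B3 = {2, 4, 5}  B4 = {1, 2, 6}
Tree: B1–B2, B2–B3, B2–B4

The largest bag has 3 vertices, giving width 2; this decomposition certifies tw(G) ≤ 2. For the lower bound, the 3 vertices {1, 2, 6} are pairwise adjacent, and any tree decomposition puts a clique entirely inside one bag — forcing width ≥ 2. The upper and lower bounds meet at 2, so that is the treewidth.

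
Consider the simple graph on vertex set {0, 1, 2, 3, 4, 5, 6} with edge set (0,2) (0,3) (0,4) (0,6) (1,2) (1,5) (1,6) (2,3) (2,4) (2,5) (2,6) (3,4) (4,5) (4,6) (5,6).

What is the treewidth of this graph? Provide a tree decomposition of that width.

Every bag has size at most 4, so the width is 4 − 1 = 3 and tw(G) ≤ 3. For the lower bound, the 4 vertices {1, 2, 5, 6} are pairwise adjacent, and any tree decomposition puts a clique entirely inside one bag — forcing width ≥ 3. Therefore the treewidth is 3.

Treewidth 3.
Bags: B1 = {1, 2, 5, 6}  B2 = {2, 4, 5, 6}  B3 = {0, 2, 4, 6}  B4 = {0, 2, 3, 4}
Tree: B1–B2, B2–B3, B3–B4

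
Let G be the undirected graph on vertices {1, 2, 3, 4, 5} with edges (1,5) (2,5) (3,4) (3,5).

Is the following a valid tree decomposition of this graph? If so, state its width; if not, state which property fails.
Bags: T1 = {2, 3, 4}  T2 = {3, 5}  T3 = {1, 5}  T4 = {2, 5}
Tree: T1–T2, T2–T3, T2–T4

No — bags containing vertex 2 are not connected in the tree.

A tree decomposition must satisfy three properties: every vertex lies in some bag; for every edge, both endpoints lie together in some bag; and for every vertex, the bags containing it form a connected subtree. Here bags containing vertex 2 are not connected in the tree, so the decomposition is invalid.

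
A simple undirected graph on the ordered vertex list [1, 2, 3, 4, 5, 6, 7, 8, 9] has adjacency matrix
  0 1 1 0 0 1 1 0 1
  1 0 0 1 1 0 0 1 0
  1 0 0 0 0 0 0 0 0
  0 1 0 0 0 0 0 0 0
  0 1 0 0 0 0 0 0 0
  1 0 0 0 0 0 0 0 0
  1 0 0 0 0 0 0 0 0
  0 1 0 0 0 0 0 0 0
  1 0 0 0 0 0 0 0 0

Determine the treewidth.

A width-1 tree decomposition is:
Bags: B1 = {2, 5}  B2 = {1, 2}  B3 = {1, 9}  B4 = {1, 3}  B5 = {1, 7}  B6 = {2, 8}  B7 = {2, 4}  B8 = {1, 6}
Tree: B1–B2, B2–B3, B2–B4, B4–B5, B2–B6, B1–B7, B3–B8
The largest bag has 2 vertices, giving width 1; this decomposition certifies tw(G) ≤ 1. Any graph with an edge has treewidth ≥ 1, and G has the edge 5–2. Hence tw(G) = 1 exactly.

1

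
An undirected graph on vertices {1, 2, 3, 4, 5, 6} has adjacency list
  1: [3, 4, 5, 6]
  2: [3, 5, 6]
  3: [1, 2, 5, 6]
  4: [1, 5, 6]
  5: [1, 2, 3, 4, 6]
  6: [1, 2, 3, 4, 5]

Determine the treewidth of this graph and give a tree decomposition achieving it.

Every bag has size at most 4, so the width is 4 − 1 = 3 and tw(G) ≤ 3. On the other hand G contains the 4-clique {1, 3, 5, 6}. A clique must lie in a single bag of any decomposition, so no decomposition can have width below 3. Combining the bounds, tw(G) = 3.

Treewidth 3.
One such decomposition:
Bags: B1 = {1, 3, 5, 6}  B2 = {2, 3, 5, 6}  B3 = {1, 4, 5, 6}
Tree: B1–B2, B1–B3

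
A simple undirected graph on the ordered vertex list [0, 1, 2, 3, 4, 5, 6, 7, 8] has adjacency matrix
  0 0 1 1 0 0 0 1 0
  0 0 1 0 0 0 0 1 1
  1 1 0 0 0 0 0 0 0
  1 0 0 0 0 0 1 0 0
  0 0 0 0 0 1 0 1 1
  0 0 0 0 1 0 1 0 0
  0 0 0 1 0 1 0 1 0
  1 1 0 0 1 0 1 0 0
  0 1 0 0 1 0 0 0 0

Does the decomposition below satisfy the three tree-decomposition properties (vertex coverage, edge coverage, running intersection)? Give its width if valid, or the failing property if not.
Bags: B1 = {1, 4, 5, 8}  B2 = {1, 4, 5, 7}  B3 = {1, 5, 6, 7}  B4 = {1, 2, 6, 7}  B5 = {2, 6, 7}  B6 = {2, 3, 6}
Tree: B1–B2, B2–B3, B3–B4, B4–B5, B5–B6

A tree decomposition must satisfy three properties: every vertex lies in some bag; for every edge, both endpoints lie together in some bag; and for every vertex, the bags containing it form a connected subtree. Here vertex 0 appears in no bag, so the decomposition is invalid.

No — vertex 0 appears in no bag.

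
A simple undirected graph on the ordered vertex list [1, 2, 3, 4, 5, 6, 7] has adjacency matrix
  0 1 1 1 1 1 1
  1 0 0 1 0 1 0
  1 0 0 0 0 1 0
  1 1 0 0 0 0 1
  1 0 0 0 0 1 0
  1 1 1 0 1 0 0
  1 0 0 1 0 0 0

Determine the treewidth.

2

A width-2 tree decomposition is:
Bags: B1 = {1, 2, 4}  B2 = {1, 4, 7}  B3 = {1, 2, 6}  B4 = {1, 5, 6}  B5 = {1, 3, 6}
Tree: B1–B2, B1–B3, B3–B4, B3–B5
Each bag holds 3 vertices, so the decomposition has width 2, which upper-bounds the treewidth. For the lower bound, the 3 vertices {1, 2, 4} are pairwise adjacent, and any tree decomposition puts a clique entirely inside one bag — forcing width ≥ 2. Combining the bounds, tw(G) = 2.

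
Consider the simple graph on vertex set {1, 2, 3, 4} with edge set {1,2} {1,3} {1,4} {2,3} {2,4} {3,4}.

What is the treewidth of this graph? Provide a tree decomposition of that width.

Treewidth 3.
One optimal decomposition is:
Bags: B1 = {1, 2, 3, 4}
Tree: (single bag)

With just one bag of size 4, the width is 4 − 1 = 3, so tw(G) ≤ 3. Conversely, {1, 2, 3, 4} is a clique of size 4, and the vertices of any clique must share a bag in every tree decomposition; so some bag has ≥ 4 vertices and tw(G) ≥ 3. The upper and lower bounds meet at 3, so that is the treewidth.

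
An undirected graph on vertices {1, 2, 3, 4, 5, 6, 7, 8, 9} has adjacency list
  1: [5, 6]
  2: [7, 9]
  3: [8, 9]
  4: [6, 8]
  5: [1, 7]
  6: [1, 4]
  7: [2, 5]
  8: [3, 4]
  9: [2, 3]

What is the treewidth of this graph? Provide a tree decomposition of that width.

The largest bag has 3 vertices, giving width 2; this decomposition certifies tw(G) ≤ 2. Since 6–4–8–3–9–2–7–5–1–6 is a cycle in G, G is not acyclic. Forests are exactly the graphs of treewidth ≤ 1, so tw(G) ≥ 2. The upper and lower bounds meet at 2, so that is the treewidth.

Treewidth 2.
Bags: B1 = {4, 6, 8}  B2 = {3, 6, 8}  B3 = {3, 6, 9}  B4 = {2, 6, 9}  B5 = {2, 6, 7}  B6 = {5, 6, 7}  B7 = {1, 5, 6}
Tree: B1–B2, B2–B3, B3–B4, B4–B5, B5–B6, B6–B7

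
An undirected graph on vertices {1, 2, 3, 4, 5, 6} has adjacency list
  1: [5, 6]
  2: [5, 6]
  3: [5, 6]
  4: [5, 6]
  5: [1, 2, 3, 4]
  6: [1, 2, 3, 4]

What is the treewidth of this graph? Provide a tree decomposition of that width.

Each bag holds 3 vertices, so the decomposition has width 2, which upper-bounds the treewidth. Since 2–5–4–6–2 is a cycle in G, G is not acyclic. Forests are exactly the graphs of treewidth ≤ 1, so tw(G) ≥ 2. Therefore the treewidth is 2.

Treewidth 2.
One optimal decomposition is:
Bags: B1 = {2, 5, 6}  B2 = {4, 5, 6}  B3 = {1, 5, 6}  B4 = {3, 5, 6}
Tree: B1–B2, B2–B3, B3–B4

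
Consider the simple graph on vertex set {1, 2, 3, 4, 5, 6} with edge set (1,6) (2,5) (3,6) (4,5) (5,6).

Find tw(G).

A width-1 tree decomposition is:
Bags: B1 = {4, 5}  B2 = {2, 5}  B3 = {5, 6}  B4 = {3, 6}  B5 = {1, 6}
Tree: B1–B2, B1–B3, B3–B4, B3–B5
Each bag holds 2 vertices, so the decomposition has width 1, which upper-bounds the treewidth. Any graph with an edge has treewidth ≥ 1, and G has the edge 5–4. Combining the bounds, tw(G) = 1.

1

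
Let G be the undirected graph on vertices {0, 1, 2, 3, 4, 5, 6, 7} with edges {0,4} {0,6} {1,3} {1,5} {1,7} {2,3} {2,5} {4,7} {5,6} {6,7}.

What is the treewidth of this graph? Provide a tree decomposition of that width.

Treewidth 2.
Bags: B1 = {2, 3, 5}  B2 = {1, 3, 5}  B3 = {1, 5, 6}  B4 = {1, 6, 7}  B5 = {0, 6, 7}  B6 = {0, 4, 7}
Tree: B1–B2, B2–B3, B3–B4, B4–B5, B5–B6

Every bag has size at most 3, so the width is 3 − 1 = 2 and tw(G) ≤ 2. For the lower bound, G contains the cycle 2–3–1–5–2, so G is not a forest; only forests have treewidth ≤ 1, hence tw(G) ≥ 2. Combining the bounds, tw(G) = 2.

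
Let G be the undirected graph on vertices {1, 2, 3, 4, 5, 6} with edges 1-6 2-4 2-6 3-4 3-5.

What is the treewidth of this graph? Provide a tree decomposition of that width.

Treewidth 1.
One such decomposition:
Bags: B1 = {1, 6}  B2 = {2, 6}  B3 = {2, 4}  B4 = {3, 4}  B5 = {3, 5}
Tree: B1–B2, B2–B3, B3–B4, B4–B5

The largest bag has 2 vertices, giving width 1; this decomposition certifies tw(G) ≤ 1. G has an edge, so its treewidth is at least 1. Combining the bounds, tw(G) = 1.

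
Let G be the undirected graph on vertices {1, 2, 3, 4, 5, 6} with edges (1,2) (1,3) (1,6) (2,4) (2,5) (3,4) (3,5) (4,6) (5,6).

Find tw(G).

3

A width-3 tree decomposition is:
Bags: B1 = {1, 2, 3, 6}  B2 = {2, 3, 4, 6}  B3 = {2, 3, 5, 6}
Tree: B1–B2, B2–B3
Each bag holds 4 vertices, so the decomposition has width 3, which upper-bounds the treewidth. For the lower bound: the 4 vertex sets {1,6}, {3,4}, {2}, {5} are disjoint, each induces a connected subgraph, and every pair is joined by at least one edge of G. Contracting each set to a single vertex therefore yields K_{4} as a minor, and since treewidth is minor-monotone, tw(G) ≥ tw(K_{4}) = 3. The upper and lower bounds meet at 3, so that is the treewidth.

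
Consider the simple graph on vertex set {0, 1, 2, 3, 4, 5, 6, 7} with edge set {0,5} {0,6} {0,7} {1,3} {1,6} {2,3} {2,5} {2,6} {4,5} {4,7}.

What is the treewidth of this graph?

2

A width-2 tree decomposition is:
Bags: B1 = {0, 4, 7}  B2 = {0, 4, 5}  B3 = {0, 5, 6}  B4 = {2, 5, 6}  B5 = {1, 2, 6}  B6 = {1, 2, 3}
Tree: B1–B2, B2–B3, B3–B4, B4–B5, B5–B6
Every bag has size at most 3, so the width is 3 − 1 = 2 and tw(G) ≤ 2. The edges 7–4–5–0–7 form a cycle, so G is not a tree and its treewidth is at least 2. Therefore the treewidth is 2.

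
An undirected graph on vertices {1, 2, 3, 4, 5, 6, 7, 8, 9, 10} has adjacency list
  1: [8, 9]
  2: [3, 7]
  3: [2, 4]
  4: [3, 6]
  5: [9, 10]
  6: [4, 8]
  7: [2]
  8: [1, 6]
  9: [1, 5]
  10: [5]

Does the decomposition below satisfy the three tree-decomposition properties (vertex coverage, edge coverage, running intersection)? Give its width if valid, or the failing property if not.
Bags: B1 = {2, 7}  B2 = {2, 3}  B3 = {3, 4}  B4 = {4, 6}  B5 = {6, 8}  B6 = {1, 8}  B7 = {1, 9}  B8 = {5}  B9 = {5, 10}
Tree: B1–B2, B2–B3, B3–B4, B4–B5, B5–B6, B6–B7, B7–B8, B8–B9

No — edge (9,5) lies in no bag.

A tree decomposition must satisfy three properties: every vertex lies in some bag; for every edge, both endpoints lie together in some bag; and for every vertex, the bags containing it form a connected subtree. Here edge (9,5) lies in no bag, so the decomposition is invalid.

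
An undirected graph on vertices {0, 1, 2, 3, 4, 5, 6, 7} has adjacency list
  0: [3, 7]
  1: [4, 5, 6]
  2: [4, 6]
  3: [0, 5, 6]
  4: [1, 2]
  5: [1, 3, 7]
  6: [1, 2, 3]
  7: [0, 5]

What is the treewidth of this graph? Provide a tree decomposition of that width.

Every bag has size at most 3, so the width is 3 − 1 = 2 and tw(G) ≤ 2. Since 4–2–6–1–4 is a cycle in G, G is not acyclic. Forests are exactly the graphs of treewidth ≤ 1, so tw(G) ≥ 2. Therefore the treewidth is 2.

Treewidth 2.
One such decomposition:
Bags: B1 = {1, 2, 4}  B2 = {1, 2, 6}  B3 = {1, 5, 6}  B4 = {3, 5, 6}  B5 = {3, 5, 7}  B6 = {0, 3, 7}
Tree: B1–B2, B2–B3, B3–B4, B4–B5, B5–B6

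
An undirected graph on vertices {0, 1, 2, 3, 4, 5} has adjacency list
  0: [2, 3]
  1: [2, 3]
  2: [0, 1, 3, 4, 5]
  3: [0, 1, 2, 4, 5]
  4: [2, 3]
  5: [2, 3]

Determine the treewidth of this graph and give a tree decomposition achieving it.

Each bag holds 3 vertices, so the decomposition has width 2, which upper-bounds the treewidth. Conversely, {0, 2, 3} is a clique of size 3, and the vertices of any clique must share a bag in every tree decomposition; so some bag has ≥ 3 vertices and tw(G) ≥ 2. Hence tw(G) = 2 exactly.

Treewidth 2.
One optimal decomposition is:
Bags: B1 = {2, 3, 5}  B2 = {2, 3, 4}  B3 = {0, 2, 3}  B4 = {1, 2, 3}
Tree: B1–B2, B1–B3, B3–B4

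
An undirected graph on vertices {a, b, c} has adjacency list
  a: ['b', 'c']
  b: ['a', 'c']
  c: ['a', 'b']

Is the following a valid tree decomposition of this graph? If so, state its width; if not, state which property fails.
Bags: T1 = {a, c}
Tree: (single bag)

A tree decomposition must satisfy three properties: every vertex lies in some bag; for every edge, both endpoints lie together in some bag; and for every vertex, the bags containing it form a connected subtree. Here vertex b appears in no bag, so the decomposition is invalid.

No — vertex b appears in no bag.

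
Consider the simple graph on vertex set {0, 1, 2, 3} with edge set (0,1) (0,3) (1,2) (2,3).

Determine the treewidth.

2

A width-2 tree decomposition is:
Bags: B1 = {0, 2, 3}  B2 = {0, 1, 2}
Tree: B1–B2
The largest bag has 3 vertices, giving width 2; this decomposition certifies tw(G) ≤ 2. For the lower bound, G contains the cycle 0–3–2–1–0, so G is not a forest; only forests have treewidth ≤ 1, hence tw(G) ≥ 2. Therefore the treewidth is 2.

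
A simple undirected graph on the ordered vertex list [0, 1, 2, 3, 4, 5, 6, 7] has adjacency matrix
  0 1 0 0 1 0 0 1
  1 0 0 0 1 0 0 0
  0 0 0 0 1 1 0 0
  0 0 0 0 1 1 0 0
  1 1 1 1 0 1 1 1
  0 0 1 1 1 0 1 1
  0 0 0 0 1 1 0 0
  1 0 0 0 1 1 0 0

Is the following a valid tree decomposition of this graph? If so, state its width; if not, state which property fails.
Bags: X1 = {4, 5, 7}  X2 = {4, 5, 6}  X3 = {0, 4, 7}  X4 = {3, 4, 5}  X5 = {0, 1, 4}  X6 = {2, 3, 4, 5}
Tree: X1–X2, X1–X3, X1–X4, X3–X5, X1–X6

A tree decomposition must satisfy three properties: every vertex lies in some bag; for every edge, both endpoints lie together in some bag; and for every vertex, the bags containing it form a connected subtree. Here bags containing vertex 3 are not connected in the tree, so the decomposition is invalid.

No — bags containing vertex 3 are not connected in the tree.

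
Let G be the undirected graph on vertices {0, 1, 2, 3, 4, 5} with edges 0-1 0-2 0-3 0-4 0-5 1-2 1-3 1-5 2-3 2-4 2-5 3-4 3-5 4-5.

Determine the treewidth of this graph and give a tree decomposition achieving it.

The largest bag has 5 vertices, giving width 4; this decomposition certifies tw(G) ≤ 4. Conversely, {0, 1, 2, 3, 5} is a clique of size 5, and the vertices of any clique must share a bag in every tree decomposition; so some bag has ≥ 5 vertices and tw(G) ≥ 4. Therefore the treewidth is 4.

Treewidth 4.
Bags: B1 = {0, 2, 3, 4, 5}  B2 = {0, 1, 2, 3, 5}
Tree: B1–B2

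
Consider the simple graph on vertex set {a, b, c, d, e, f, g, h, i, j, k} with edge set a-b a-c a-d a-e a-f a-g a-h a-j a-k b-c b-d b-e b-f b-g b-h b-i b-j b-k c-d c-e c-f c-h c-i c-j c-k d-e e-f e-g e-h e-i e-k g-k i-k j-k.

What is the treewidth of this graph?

4

A width-4 tree decomposition is:
Bags: B1 = {a, b, c, e, k}  B2 = {a, b, c, d, e}  B3 = {a, b, e, g, k}  B4 = {a, b, c, j, k}  B5 = {a, b, c, e, f}  B6 = {a, b, c, e, h}  B7 = {b, c, e, i, k}
Tree: B1–B2, B1–B3, B1–B4, B1–B5, B2–B6, B1–B7
The largest bag has 5 vertices, giving width 4; this decomposition certifies tw(G) ≤ 4. On the other hand G contains the 5-clique {a, b, e, g, k}. A clique must lie in a single bag of any decomposition, so no decomposition can have width below 4. Therefore the treewidth is 4.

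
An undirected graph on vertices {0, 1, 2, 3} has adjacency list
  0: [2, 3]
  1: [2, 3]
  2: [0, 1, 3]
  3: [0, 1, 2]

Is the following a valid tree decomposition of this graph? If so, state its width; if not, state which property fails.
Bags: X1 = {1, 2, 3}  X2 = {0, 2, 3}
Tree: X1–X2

Every vertex of G appears in some bag (union = {0, 1, 2, 3}); every edge is covered by a bag; and for each vertex v the set of bags containing v is connected in the bag tree. The decomposition is therefore valid. The largest bag has 3 vertices, so the width is 2.

Yes; width 2.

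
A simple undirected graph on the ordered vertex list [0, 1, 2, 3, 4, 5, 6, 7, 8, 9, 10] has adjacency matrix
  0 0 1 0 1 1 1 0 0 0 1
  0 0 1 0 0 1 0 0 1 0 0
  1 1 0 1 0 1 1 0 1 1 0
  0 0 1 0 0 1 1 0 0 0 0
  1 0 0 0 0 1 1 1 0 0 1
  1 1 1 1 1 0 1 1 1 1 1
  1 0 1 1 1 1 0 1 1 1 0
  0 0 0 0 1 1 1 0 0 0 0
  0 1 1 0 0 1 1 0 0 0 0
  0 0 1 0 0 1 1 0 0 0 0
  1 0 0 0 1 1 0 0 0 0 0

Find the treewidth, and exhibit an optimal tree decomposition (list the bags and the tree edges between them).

Every bag has size at most 4, so the width is 4 − 1 = 3 and tw(G) ≤ 3. For the lower bound, the 4 vertices {1, 2, 5, 8} are pairwise adjacent, and any tree decomposition puts a clique entirely inside one bag — forcing width ≥ 3. Combining the bounds, tw(G) = 3.

Treewidth 3.
Bags: B1 = {2, 3, 5, 6}  B2 = {2, 5, 6, 9}  B3 = {0, 2, 5, 6}  B4 = {0, 4, 5, 6}  B5 = {4, 5, 6, 7}  B6 = {2, 5, 6, 8}  B7 = {0, 4, 5, 10}  B8 = {1, 2, 5, 8}
Tree: B1–B2, B1–B3, B3–B4, B4–B5, B1–B6, B4–B7, B6–B8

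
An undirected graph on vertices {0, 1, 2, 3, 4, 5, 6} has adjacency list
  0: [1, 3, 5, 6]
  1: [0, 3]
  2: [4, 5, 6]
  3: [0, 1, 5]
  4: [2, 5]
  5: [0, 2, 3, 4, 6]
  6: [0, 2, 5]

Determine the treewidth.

A width-2 tree decomposition is:
Bags: B1 = {0, 5, 6}  B2 = {2, 5, 6}  B3 = {0, 3, 5}  B4 = {0, 1, 3}  B5 = {2, 4, 5}
Tree: B1–B2, B1–B3, B3–B4, B2–B5
Each bag holds 3 vertices, so the decomposition has width 2, which upper-bounds the treewidth. For the lower bound, the 3 vertices {0, 1, 3} are pairwise adjacent, and any tree decomposition puts a clique entirely inside one bag — forcing width ≥ 2. Therefore the treewidth is 2.

2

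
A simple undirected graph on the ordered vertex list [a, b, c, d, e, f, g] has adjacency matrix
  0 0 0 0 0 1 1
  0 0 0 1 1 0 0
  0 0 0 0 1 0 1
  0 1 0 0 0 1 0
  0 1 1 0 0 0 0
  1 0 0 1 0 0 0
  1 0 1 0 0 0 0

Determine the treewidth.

A width-2 tree decomposition is:
Bags: B1 = {b, d, f}  B2 = {b, e, f}  B3 = {c, e, f}  B4 = {c, f, g}  B5 = {a, f, g}
Tree: B1–B2, B2–B3, B3–B4, B4–B5
Each bag holds 3 vertices, so the decomposition has width 2, which upper-bounds the treewidth. For the lower bound, G contains the cycle f–d–b–e–c–g–a–f, so G is not a forest; only forests have treewidth ≤ 1, hence tw(G) ≥ 2. Combining the bounds, tw(G) = 2.

2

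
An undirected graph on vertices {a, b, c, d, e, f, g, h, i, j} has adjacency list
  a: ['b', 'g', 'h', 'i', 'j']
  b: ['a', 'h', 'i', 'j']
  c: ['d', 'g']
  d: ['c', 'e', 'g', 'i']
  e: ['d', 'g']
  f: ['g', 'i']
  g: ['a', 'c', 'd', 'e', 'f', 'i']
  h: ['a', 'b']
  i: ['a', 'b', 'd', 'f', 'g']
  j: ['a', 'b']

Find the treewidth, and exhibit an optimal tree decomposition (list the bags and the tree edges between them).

Every bag has size at most 3, so the width is 3 − 1 = 2 and tw(G) ≤ 2. On the other hand G contains the 3-clique {d, e, g}. A clique must lie in a single bag of any decomposition, so no decomposition can have width below 2. Combining the bounds, tw(G) = 2.

Treewidth 2.
Bags: B1 = {d, g, i}  B2 = {f, g, i}  B3 = {a, g, i}  B4 = {a, b, i}  B5 = {a, b, h}  B6 = {d, e, g}  B7 = {c, d, g}  B8 = {a, b, j}
Tree: B1–B2, B1–B3, B3–B4, B4–B5, B1–B6, B6–B7, B4–B8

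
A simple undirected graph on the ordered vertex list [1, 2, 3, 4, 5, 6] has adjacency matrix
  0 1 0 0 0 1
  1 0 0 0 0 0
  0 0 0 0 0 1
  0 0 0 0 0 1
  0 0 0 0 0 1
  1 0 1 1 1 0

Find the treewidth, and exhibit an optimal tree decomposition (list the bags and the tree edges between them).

Each bag holds 2 vertices, so the decomposition has width 1, which upper-bounds the treewidth. G has an edge, so its treewidth is at least 1. The upper and lower bounds meet at 1, so that is the treewidth.

Treewidth 1.
Bags: B1 = {3, 6}  B2 = {4, 6}  B3 = {1, 6}  B4 = {1, 2}  B5 = {5, 6}
Tree: B1–B2, B2–B3, B3–B4, B1–B5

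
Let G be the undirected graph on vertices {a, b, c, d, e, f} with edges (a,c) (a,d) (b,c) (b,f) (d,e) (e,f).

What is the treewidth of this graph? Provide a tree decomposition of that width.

Treewidth 2.
One optimal decomposition is:
Bags: B1 = {a, b, c}  B2 = {a, b, f}  B3 = {a, e, f}  B4 = {a, d, e}
Tree: B1–B2, B2–B3, B3–B4

The largest bag has 3 vertices, giving width 2; this decomposition certifies tw(G) ≤ 2. For the lower bound, G contains the cycle a–c–b–f–e–d–a, so G is not a forest; only forests have treewidth ≤ 1, hence tw(G) ≥ 2. Combining the bounds, tw(G) = 2.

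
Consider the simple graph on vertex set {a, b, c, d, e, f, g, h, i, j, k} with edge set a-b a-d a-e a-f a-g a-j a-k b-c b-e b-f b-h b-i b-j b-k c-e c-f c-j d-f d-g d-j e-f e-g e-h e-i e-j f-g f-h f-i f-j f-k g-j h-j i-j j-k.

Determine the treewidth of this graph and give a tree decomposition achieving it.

Every bag has size at most 5, so the width is 5 − 1 = 4 and tw(G) ≤ 4. For the lower bound, the 5 vertices {a, d, f, g, j} are pairwise adjacent, and any tree decomposition puts a clique entirely inside one bag — forcing width ≥ 4. The upper and lower bounds meet at 4, so that is the treewidth.

Treewidth 4.
One such decomposition:
Bags: B1 = {a, e, f, g, j}  B2 = {a, d, f, g, j}  B3 = {a, b, e, f, j}  B4 = {b, c, e, f, j}  B5 = {a, b, f, j, k}  B6 = {b, e, f, i, j}  B7 = {b, e, f, h, j}
Tree: B1–B2, B1–B3, B3–B4, B3–B5, B4–B6, B6–B7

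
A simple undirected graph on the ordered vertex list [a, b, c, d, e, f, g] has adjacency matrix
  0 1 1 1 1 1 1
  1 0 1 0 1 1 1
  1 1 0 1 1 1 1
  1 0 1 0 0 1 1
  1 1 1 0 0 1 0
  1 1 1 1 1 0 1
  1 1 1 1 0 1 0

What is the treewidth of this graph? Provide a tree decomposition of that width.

Every bag has size at most 5, so the width is 5 − 1 = 4 and tw(G) ≤ 4. Conversely, {a, c, d, f, g} is a clique of size 5, and the vertices of any clique must share a bag in every tree decomposition; so some bag has ≥ 5 vertices and tw(G) ≥ 4. The upper and lower bounds meet at 4, so that is the treewidth.

Treewidth 4.
One such decomposition:
Bags: B1 = {a, b, c, f, g}  B2 = {a, b, c, e, f}  B3 = {a, c, d, f, g}
Tree: B1–B2, B1–B3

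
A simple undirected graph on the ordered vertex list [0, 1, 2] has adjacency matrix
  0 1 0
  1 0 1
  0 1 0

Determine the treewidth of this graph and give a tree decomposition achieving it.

Each bag holds 2 vertices, so the decomposition has width 1, which upper-bounds the treewidth. Any graph with an edge has treewidth ≥ 1, and G has the edge 1–2. The upper and lower bounds meet at 1, so that is the treewidth.

Treewidth 1.
One such decomposition:
Bags: B1 = {1, 2}  B2 = {0, 1}
Tree: B1–B2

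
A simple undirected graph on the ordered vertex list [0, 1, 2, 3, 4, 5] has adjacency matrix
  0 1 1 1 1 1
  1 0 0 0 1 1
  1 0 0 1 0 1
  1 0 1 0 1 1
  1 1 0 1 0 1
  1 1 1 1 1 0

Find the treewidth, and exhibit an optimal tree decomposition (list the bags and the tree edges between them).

Treewidth 3.
Bags: B1 = {0, 3, 4, 5}  B2 = {0, 2, 3, 5}  B3 = {0, 1, 4, 5}
Tree: B1–B2, B1–B3

Every bag has size at most 4, so the width is 4 − 1 = 3 and tw(G) ≤ 3. Conversely, {0, 1, 4, 5} is a clique of size 4, and the vertices of any clique must share a bag in every tree decomposition; so some bag has ≥ 4 vertices and tw(G) ≥ 3. The upper and lower bounds meet at 3, so that is the treewidth.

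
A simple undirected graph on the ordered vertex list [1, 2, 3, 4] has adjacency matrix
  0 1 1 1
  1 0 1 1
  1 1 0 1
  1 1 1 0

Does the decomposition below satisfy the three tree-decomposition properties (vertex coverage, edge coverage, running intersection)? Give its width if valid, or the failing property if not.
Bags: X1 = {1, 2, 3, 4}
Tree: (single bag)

Yes; width 3.

Vertex coverage: the bags together contain {1, 2, 3, 4}, the full vertex set. Edge coverage: each edge of G has both endpoints in at least one bag. Running intersection: for every vertex, the bags containing it form a connected subtree. All three properties hold, so this is a valid tree decomposition of width max|bag| − 1 = 3, and hence tw(G) ≤ 3.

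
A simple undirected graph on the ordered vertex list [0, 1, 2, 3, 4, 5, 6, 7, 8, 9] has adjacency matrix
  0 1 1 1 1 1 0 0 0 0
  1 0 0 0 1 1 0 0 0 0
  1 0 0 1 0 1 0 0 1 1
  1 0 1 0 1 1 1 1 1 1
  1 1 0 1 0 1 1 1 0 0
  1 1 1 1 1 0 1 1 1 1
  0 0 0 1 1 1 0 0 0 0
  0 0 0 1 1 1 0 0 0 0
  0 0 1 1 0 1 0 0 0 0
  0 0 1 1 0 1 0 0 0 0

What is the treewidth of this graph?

3

A width-3 tree decomposition is:
Bags: B1 = {0, 3, 4, 5}  B2 = {0, 2, 3, 5}  B3 = {2, 3, 5, 9}  B4 = {2, 3, 5, 8}  B5 = {3, 4, 5, 7}  B6 = {0, 1, 4, 5}  B7 = {3, 4, 5, 6}
Tree: B1–B2, B2–B3, B3–B4, B1–B5, B1–B6, B5–B7
Every bag has size at most 4, so the width is 4 − 1 = 3 and tw(G) ≤ 3. For the lower bound, the 4 vertices {0, 1, 4, 5} are pairwise adjacent, and any tree decomposition puts a clique entirely inside one bag — forcing width ≥ 3. The upper and lower bounds meet at 3, so that is the treewidth.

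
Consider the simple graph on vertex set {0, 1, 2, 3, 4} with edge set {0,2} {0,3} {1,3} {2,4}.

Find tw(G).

A width-1 tree decomposition is:
Bags: B1 = {1, 3}  B2 = {0, 3}  B3 = {0, 2}  B4 = {2, 4}
Tree: B1–B2, B2–B3, B3–B4
Each bag holds 2 vertices, so the decomposition has width 1, which upper-bounds the treewidth. G has an edge, so its treewidth is at least 1. The upper and lower bounds meet at 1, so that is the treewidth.

1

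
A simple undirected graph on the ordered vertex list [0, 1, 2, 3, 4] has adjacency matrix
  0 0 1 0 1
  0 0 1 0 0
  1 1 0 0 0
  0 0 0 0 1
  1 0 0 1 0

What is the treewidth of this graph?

A width-1 tree decomposition is:
Bags: B1 = {0, 4}  B2 = {3, 4}  B3 = {0, 2}  B4 = {1, 2}
Tree: B1–B2, B1–B3, B3–B4
Each bag holds 2 vertices, so the decomposition has width 1, which upper-bounds the treewidth. Since G has at least one edge (e.g. 0–4), it is not an edgeless graph, so tw(G) ≥ 1. The upper and lower bounds meet at 1, so that is the treewidth.

1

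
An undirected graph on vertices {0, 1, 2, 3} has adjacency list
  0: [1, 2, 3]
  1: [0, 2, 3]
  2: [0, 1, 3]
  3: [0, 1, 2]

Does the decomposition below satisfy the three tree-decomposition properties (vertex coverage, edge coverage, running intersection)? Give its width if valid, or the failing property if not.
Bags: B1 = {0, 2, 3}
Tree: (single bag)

No — vertex 1 appears in no bag.

A tree decomposition must satisfy three properties: every vertex lies in some bag; for every edge, both endpoints lie together in some bag; and for every vertex, the bags containing it form a connected subtree. Here vertex 1 appears in no bag, so the decomposition is invalid.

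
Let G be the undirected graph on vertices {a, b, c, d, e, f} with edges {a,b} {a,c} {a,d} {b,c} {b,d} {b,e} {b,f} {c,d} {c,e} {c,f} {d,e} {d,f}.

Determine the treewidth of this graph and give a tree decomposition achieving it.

Each bag holds 4 vertices, so the decomposition has width 3, which upper-bounds the treewidth. For the lower bound, the 4 vertices {b, c, d, e} are pairwise adjacent, and any tree decomposition puts a clique entirely inside one bag — forcing width ≥ 3. Combining the bounds, tw(G) = 3.

Treewidth 3.
One such decomposition:
Bags: B1 = {a, b, c, d}  B2 = {b, c, d, e}  B3 = {b, c, d, f}
Tree: B1–B2, B2–B3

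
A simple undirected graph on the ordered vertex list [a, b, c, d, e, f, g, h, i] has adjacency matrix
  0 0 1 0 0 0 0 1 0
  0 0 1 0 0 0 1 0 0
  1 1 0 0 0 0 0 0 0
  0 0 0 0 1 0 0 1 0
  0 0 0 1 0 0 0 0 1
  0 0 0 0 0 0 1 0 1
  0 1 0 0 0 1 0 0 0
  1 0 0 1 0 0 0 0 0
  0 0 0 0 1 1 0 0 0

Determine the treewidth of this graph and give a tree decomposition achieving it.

The largest bag has 3 vertices, giving width 2; this decomposition certifies tw(G) ≤ 2. For the lower bound, G contains the cycle a–h–d–e–i–f–g–b–c–a, so G is not a forest; only forests have treewidth ≤ 1, hence tw(G) ≥ 2. The upper and lower bounds meet at 2, so that is the treewidth.

Treewidth 2.
Bags: B1 = {a, d, h}  B2 = {a, d, e}  B3 = {a, e, i}  B4 = {a, f, i}  B5 = {a, f, g}  B6 = {a, b, g}  B7 = {a, b, c}
Tree: B1–B2, B2–B3, B3–B4, B4–B5, B5–B6, B6–B7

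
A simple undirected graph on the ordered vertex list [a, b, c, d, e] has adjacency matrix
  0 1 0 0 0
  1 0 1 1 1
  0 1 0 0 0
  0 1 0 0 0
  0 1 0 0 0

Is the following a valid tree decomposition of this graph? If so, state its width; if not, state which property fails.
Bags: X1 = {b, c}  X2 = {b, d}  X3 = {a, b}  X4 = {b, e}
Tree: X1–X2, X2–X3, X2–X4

Checking the three conditions: (i) the bags cover all of {a, b, c, d, e}; (ii) for each edge, some bag contains both endpoints; (iii) the bags containing any fixed vertex form a subtree. All hold, so the decomposition is valid with width 2 − 1 = 1.

Yes; width 1.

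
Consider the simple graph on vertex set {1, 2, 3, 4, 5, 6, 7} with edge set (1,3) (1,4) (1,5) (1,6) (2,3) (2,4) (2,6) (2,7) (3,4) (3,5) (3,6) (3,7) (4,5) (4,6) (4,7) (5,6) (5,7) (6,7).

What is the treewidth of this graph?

A width-4 tree decomposition is:
Bags: B1 = {3, 4, 5, 6, 7}  B2 = {2, 3, 4, 6, 7}  B3 = {1, 3, 4, 5, 6}
Tree: B1–B2, B1–B3
The largest bag has 5 vertices, giving width 4; this decomposition certifies tw(G) ≤ 4. Conversely, {2, 3, 4, 6, 7} is a clique of size 5, and the vertices of any clique must share a bag in every tree decomposition; so some bag has ≥ 5 vertices and tw(G) ≥ 4. Combining the bounds, tw(G) = 4.

4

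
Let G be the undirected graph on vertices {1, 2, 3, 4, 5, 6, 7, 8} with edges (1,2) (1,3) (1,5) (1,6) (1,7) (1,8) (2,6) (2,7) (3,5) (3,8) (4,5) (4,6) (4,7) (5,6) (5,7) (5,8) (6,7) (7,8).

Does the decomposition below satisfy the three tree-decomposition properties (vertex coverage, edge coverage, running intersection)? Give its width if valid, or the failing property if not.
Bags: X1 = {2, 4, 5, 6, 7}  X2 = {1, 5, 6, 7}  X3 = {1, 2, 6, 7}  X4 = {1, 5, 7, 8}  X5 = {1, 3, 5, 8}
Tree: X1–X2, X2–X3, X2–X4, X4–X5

A tree decomposition must satisfy three properties: every vertex lies in some bag; for every edge, both endpoints lie together in some bag; and for every vertex, the bags containing it form a connected subtree. Here bags containing vertex 2 are not connected in the tree, so the decomposition is invalid.

No — bags containing vertex 2 are not connected in the tree.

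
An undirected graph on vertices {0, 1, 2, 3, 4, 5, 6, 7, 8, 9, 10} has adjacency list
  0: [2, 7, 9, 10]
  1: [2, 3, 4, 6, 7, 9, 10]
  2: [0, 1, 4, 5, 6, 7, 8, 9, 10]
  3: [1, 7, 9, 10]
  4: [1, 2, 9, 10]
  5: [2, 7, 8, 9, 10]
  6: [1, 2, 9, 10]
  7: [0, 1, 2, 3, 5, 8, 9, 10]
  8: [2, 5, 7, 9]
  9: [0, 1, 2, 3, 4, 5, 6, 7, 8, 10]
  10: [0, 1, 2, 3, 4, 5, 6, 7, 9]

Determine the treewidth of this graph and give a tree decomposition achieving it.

Treewidth 4.
Bags: B1 = {2, 5, 7, 9, 10}  B2 = {0, 2, 7, 9, 10}  B3 = {1, 2, 7, 9, 10}  B4 = {1, 2, 6, 9, 10}  B5 = {1, 3, 7, 9, 10}  B6 = {1, 2, 4, 9, 10}  B7 = {2, 5, 7, 8, 9}
Tree: B1–B2, B1–B3, B3–B4, B3–B5, B3–B6, B1–B7

Every bag has size at most 5, so the width is 5 − 1 = 4 and tw(G) ≤ 4. Conversely, {2, 5, 7, 8, 9} is a clique of size 5, and the vertices of any clique must share a bag in every tree decomposition; so some bag has ≥ 5 vertices and tw(G) ≥ 4. The upper and lower bounds meet at 4, so that is the treewidth.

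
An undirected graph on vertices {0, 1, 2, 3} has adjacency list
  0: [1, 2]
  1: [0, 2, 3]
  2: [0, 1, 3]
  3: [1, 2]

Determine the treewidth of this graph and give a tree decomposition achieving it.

Treewidth 2.
One such decomposition:
Bags: B1 = {0, 1, 2}  B2 = {1, 2, 3}
Tree: B1–B2

The largest bag has 3 vertices, giving width 2; this decomposition certifies tw(G) ≤ 2. Conversely, {0, 1, 2} is a clique of size 3, and the vertices of any clique must share a bag in every tree decomposition; so some bag has ≥ 3 vertices and tw(G) ≥ 2. Hence tw(G) = 2 exactly.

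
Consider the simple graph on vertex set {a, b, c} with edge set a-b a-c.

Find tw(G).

A width-1 tree decomposition is:
Bags: B1 = {a, b}  B2 = {a, c}
Tree: B1–B2
The largest bag has 2 vertices, giving width 1; this decomposition certifies tw(G) ≤ 1. G has an edge, so its treewidth is at least 1. Combining the bounds, tw(G) = 1.

1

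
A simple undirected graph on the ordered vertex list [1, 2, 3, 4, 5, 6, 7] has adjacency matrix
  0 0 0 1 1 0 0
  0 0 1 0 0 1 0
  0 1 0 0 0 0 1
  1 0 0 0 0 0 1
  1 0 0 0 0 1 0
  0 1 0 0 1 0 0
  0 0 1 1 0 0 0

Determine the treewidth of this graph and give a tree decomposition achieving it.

Treewidth 2.
One such decomposition:
Bags: B1 = {2, 3, 7}  B2 = {2, 4, 7}  B3 = {1, 2, 4}  B4 = {1, 2, 5}  B5 = {2, 5, 6}
Tree: B1–B2, B2–B3, B3–B4, B4–B5

The largest bag has 3 vertices, giving width 2; this decomposition certifies tw(G) ≤ 2. Since 2–3–7–4–1–5–6–2 is a cycle in G, G is not acyclic. Forests are exactly the graphs of treewidth ≤ 1, so tw(G) ≥ 2. Therefore the treewidth is 2.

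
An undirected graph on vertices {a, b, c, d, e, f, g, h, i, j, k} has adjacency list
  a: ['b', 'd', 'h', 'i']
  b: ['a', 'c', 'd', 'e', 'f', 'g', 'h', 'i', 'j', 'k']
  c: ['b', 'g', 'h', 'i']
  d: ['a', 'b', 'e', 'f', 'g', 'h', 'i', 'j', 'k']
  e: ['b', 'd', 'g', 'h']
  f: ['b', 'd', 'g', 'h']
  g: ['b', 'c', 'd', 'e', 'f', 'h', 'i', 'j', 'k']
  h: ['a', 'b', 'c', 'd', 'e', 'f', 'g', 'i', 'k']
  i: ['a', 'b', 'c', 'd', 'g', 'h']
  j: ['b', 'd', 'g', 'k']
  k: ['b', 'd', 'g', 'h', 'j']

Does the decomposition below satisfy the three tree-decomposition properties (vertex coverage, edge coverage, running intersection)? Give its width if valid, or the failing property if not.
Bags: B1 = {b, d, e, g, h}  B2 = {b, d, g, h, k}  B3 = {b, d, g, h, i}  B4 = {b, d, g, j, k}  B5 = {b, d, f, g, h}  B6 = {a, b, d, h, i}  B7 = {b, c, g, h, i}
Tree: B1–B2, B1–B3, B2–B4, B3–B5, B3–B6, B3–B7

Yes; width 4.

Every vertex of G appears in some bag (union = {a, b, c, d, e, f, g, h, i, j, k}); every edge is covered by a bag; and for each vertex v the set of bags containing v is connected in the bag tree. The decomposition is therefore valid. The largest bag has 5 vertices, so the width is 4.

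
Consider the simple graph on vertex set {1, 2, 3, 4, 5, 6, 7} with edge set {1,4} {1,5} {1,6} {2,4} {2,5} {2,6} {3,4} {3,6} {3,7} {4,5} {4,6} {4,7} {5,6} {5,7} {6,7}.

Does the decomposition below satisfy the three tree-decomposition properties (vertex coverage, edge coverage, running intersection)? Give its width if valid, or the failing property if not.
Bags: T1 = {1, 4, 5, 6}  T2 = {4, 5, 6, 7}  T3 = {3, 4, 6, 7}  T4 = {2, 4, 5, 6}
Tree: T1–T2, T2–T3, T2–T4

Yes; width 3.

Every vertex of G appears in some bag (union = {1, 2, 3, 4, 5, 6, 7}); every edge is covered by a bag; and for each vertex v the set of bags containing v is connected in the bag tree. The decomposition is therefore valid. The largest bag has 4 vertices, so the width is 3.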